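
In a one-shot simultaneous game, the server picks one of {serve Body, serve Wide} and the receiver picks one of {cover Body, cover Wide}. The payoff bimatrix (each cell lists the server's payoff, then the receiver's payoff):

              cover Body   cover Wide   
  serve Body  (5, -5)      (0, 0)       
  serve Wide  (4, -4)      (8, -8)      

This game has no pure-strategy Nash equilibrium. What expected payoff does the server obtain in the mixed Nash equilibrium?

40/9

Set the server's expected payoff from serve Body equal to that from serve Wide:
  the server's payoff to serve Body: q·5 + (1−q)·0 = 5q
  the server's payoff to serve Wide: q·4 + (1−q)·8 = -4q + 8
  5q = -4q + 8  ⇒  9q = 8  ⇒  q = 8/9.
At equilibrium the server is indifferent across rows, so the server's payoff equals the payoff from serve Body: (8/9)·5 + (1/9)·0 = 40/9.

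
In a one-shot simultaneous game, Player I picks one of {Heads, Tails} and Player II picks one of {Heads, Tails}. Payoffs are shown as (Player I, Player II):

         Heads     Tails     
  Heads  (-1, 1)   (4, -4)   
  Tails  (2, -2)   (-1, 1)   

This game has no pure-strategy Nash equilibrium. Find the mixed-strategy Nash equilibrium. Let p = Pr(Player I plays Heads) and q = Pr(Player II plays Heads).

p = 3/8, q = 5/8

Player II's indifference between Heads and Tails determines Player I's mixing probability p:
  Player II's payoff to Heads: p·1 + (1−p)·(-2) = 3p - 2
  Player II's payoff to Tails: p·(-4) + (1−p)·1 = -5p + 1
  3p - 2 = -5p + 1  ⇒  8p = 3  ⇒  p = 3/8.
For Player I to be willing to mix, Player I must be indifferent between Heads and Tails, which pins down Player II's mix.
  Player I's payoff from Heads: q·(-1) + (1−q)·4 = -5q + 4
  Player I's payoff from Tails: q·2 + (1−q)·(-1) = 3q - 1
  -5q + 4 = 3q - 1  ⇒  -8q = -5  ⇒  q = 5/8.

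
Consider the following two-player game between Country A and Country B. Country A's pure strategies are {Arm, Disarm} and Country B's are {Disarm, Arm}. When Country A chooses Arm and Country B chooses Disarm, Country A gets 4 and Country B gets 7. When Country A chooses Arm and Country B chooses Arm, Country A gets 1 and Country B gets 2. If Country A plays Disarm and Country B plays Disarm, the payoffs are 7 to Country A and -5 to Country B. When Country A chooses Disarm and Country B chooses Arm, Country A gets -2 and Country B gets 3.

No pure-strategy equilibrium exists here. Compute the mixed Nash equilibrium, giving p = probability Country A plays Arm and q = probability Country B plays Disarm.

Country A's mix must leave Country B indifferent between Disarm and Arm.
  Country B's payoff to Disarm: p·7 + (1−p)·(-5) = 12p - 5
  Country B's payoff to Arm: p·2 + (1−p)·3 = -p + 3
  12p - 5 = -p + 3  ⇒  13p = 8  ⇒  p = 8/13.
Set Country A's expected payoff from Arm equal to that from Disarm:
  Country A's payoff to Arm: q·4 + (1−q)·1 = 3q + 1
  Country A's payoff to Disarm: q·7 + (1−q)·(-2) = 9q - 2
  3q + 1 = 9q - 2  ⇒  -6q = -3  ⇒  q = 1/2.

p = 8/13, q = 1/2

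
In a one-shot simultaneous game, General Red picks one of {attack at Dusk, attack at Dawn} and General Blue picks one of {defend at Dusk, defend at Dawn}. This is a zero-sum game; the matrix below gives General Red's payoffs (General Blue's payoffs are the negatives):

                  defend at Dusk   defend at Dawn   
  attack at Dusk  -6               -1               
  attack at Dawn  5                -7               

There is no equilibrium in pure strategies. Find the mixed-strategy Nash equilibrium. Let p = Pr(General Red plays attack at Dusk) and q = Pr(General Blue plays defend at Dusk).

p = 12/17, q = 6/17

In a mixed equilibrium General Blue is indifferent between defend at Dusk and defend at Dawn; this condition fixes p.
  General Blue's payoff to defend at Dusk: p·6 + (1−p)·(-5) = 11p - 5
  General Blue's payoff to defend at Dawn: p·1 + (1−p)·7 = -6p + 7
  11p - 5 = -6p + 7  ⇒  17p = 12  ⇒  p = 12/17.
Set General Red's expected payoff from attack at Dusk equal to that from attack at Dawn:
  General Red's payoff to attack at Dusk: q·(-6) + (1−q)·(-1) = -5q - 1
  General Red's payoff to attack at Dawn: q·5 + (1−q)·(-7) = 12q - 7
  -5q - 1 = 12q - 7  ⇒  -17q = -6  ⇒  q = 6/17.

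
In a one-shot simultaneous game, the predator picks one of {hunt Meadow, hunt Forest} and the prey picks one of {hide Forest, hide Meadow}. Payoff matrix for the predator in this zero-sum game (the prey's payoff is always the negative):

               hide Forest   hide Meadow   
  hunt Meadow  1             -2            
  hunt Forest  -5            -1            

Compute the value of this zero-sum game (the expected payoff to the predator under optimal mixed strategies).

The prey's mix must leave the predator indifferent between hunt Meadow and hunt Forest.
  the predator's expected payoff from hunt Meadow: q·1 + (1−q)·(-2) = 3q - 2
  the predator's expected payoff from hunt Forest: q·(-5) + (1−q)·(-1) = -4q - 1
  3q - 2 = -4q - 1  ⇒  7q = 1  ⇒  q = 1/7.
The value is the predator's expected payoff against this mix (using hunt Meadow): (1/7)·1 + (6/7)·(-2) = -11/7.

v = -11/7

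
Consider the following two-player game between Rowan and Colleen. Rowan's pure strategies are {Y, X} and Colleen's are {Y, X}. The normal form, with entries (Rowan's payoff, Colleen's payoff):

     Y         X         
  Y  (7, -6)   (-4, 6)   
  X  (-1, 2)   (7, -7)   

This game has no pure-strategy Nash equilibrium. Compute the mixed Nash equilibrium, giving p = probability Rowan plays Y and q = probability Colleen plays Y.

p = 3/7, q = 11/19

Colleen's indifference between Y and X determines Rowan's mixing probability p:
  Colleen's payoff to Y: p·(-6) + (1−p)·2 = -8p + 2
  Colleen's payoff to X: p·6 + (1−p)·(-7) = 13p - 7
  -8p + 2 = 13p - 7  ⇒  -21p = -9  ⇒  p = 3/7.
In a mixed equilibrium Rowan is indifferent between Y and X; this condition fixes q.
  Rowan's expected payoff from Y: q·7 + (1−q)·(-4) = 11q - 4
  Rowan's expected payoff from X: q·(-1) + (1−q)·7 = -8q + 7
  11q - 4 = -8q + 7  ⇒  19q = 11  ⇒  q = 11/19.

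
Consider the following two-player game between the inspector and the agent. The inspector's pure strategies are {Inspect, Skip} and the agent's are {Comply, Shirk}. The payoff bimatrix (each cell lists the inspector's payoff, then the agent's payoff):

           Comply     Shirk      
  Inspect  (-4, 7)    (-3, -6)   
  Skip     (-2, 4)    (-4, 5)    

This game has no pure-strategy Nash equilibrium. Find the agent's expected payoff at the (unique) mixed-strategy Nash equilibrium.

59/14

The inspector's mix must leave the agent indifferent between Comply and Shirk.
  the agent's expected payoff from Comply: p·7 + (1−p)·4 = 3p + 4
  the agent's expected payoff from Shirk: p·(-6) + (1−p)·5 = -11p + 5
  3p + 4 = -11p + 5  ⇒  14p = 1  ⇒  p = 1/14.
At equilibrium the agent is indifferent across columns, so the agent's payoff equals the payoff from Comply: (1/14)·7 + (13/14)·4 = 59/14.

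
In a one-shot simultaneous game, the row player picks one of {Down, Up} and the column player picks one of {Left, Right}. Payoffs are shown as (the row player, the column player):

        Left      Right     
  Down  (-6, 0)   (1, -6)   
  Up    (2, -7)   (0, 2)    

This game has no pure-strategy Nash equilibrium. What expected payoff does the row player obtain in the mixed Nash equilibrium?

Set the row player's expected payoff from Down equal to that from Up:
  the row player's expected payoff from Down: q·(-6) + (1−q)·1 = -7q + 1
  the row player's expected payoff from Up: q·2 + (1−q)·0 = 2q
  -7q + 1 = 2q  ⇒  -9q = -1  ⇒  q = 1/9.
At equilibrium the row player is indifferent across rows, so the row player's payoff equals the payoff from Down: (1/9)·(-6) + (8/9)·1 = 2/9.

2/9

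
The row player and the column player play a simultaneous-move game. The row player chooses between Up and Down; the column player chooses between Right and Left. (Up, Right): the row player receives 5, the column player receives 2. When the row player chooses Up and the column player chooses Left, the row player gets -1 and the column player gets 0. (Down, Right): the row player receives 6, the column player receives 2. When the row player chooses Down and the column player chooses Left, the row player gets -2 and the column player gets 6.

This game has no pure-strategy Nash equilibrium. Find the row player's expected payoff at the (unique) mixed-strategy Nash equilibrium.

For the row player to be willing to mix, the row player must be indifferent between Up and Down, which pins down the column player's mix.
  the row player's payoff to Up: q·5 + (1−q)·(-1) = 6q - 1
  the row player's payoff to Down: q·6 + (1−q)·(-2) = 8q - 2
  6q - 1 = 8q - 2  ⇒  -2q = -1  ⇒  q = 1/2.
At equilibrium the row player is indifferent across rows, so the row player's payoff equals the payoff from Up: (1/2)·5 + (1/2)·(-1) = 2.

2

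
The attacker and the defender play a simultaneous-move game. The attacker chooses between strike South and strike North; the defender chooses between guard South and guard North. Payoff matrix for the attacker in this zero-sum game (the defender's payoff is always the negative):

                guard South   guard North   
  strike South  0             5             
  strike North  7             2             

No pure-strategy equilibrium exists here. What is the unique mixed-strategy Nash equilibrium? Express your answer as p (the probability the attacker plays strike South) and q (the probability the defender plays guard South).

p = 1/2, q = 3/10

Set the defender's expected payoff from guard South equal to that from guard North:
  the defender's payoff from guard South: p·0 + (1−p)·(-7) = 7p - 7
  the defender's payoff from guard North: p·(-5) + (1−p)·(-2) = -3p - 2
  7p - 7 = -3p - 2  ⇒  10p = 5  ⇒  p = 1/2.
For the attacker to be willing to mix, the attacker must be indifferent between strike South and strike North, which pins down the defender's mix.
  the attacker's expected payoff from strike South: q·0 + (1−q)·5 = -5q + 5
  the attacker's expected payoff from strike North: q·7 + (1−q)·2 = 5q + 2
  -5q + 5 = 5q + 2  ⇒  -10q = -3  ⇒  q = 3/10.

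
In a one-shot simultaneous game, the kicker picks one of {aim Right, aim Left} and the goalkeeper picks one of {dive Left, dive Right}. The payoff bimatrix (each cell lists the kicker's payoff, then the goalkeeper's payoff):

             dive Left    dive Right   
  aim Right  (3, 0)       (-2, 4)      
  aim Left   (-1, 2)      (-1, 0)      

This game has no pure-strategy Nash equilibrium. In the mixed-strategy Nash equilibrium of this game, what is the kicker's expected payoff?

-1

In a mixed equilibrium the kicker is indifferent between aim Right and aim Left; this condition fixes q.
  the kicker's payoff to aim Right: q·3 + (1−q)·(-2) = 5q - 2
  the kicker's payoff to aim Left: q·(-1) + (1−q)·(-1) = -1
  5q - 2 = -1  ⇒  5q = 1  ⇒  q = 1/5.
At equilibrium the kicker is indifferent across rows, so the kicker's payoff equals the payoff from aim Right: (1/5)·3 + (4/5)·(-2) = -1.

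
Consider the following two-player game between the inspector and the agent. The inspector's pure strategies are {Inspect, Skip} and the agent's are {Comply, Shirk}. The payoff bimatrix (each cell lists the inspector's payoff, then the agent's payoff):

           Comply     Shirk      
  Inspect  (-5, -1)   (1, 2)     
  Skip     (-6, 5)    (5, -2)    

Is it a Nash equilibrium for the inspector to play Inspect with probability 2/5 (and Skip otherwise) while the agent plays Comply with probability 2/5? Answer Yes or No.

Given the inspector's mix p = 2/5, the agent's payoff from Comply is 13/5 but from Shirk is -2/5. The agent strictly prefers Comply, so the agent would not mix.
So the proposed profile is not a Nash equilibrium.

No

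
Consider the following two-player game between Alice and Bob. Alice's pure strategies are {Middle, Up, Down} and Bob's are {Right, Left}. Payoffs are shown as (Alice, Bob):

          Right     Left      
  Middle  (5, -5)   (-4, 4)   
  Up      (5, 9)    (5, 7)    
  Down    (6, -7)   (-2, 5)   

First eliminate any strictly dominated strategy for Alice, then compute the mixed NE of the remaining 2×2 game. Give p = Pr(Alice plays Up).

Alice's strategy Middle is strictly dominated by Down: 6 > 5 and -2 > -4. Eliminate Middle.
For Bob to be willing to mix, Bob must be indifferent between Right and Left, which pins down Alice's mix.
  Bob's payoff from Right: p·9 + (1−p)·(-7) = 16p - 7
  Bob's payoff from Left: p·7 + (1−p)·5 = 2p + 5
  16p - 7 = 2p + 5  ⇒  14p = 12  ⇒  p = 6/7.

p = 6/7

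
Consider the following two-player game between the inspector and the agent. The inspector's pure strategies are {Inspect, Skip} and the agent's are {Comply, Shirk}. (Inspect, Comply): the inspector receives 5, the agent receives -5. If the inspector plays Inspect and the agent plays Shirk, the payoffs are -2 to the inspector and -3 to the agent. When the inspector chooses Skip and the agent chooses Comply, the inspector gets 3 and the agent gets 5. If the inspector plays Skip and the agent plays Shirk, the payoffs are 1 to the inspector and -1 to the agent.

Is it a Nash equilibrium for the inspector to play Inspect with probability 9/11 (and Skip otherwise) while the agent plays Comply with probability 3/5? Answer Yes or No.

No

Given the inspector's mix p = 9/11, the agent's payoff from Comply is -35/11 but from Shirk is -29/11. The agent strictly prefers Shirk, so the agent would not mix.
So the proposed profile is not a Nash equilibrium.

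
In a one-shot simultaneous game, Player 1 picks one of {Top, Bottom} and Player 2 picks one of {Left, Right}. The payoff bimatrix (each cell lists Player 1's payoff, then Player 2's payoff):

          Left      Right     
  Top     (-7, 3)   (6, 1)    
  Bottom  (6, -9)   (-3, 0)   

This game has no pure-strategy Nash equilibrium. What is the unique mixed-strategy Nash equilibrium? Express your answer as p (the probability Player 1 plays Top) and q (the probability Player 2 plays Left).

p = 9/11, q = 9/22

In a mixed equilibrium Player 2 is indifferent between Left and Right; this condition fixes p.
  Player 2's payoff to Left: p·3 + (1−p)·(-9) = 12p - 9
  Player 2's payoff to Right: p·1 + (1−p)·0 = p
  12p - 9 = p  ⇒  11p = 9  ⇒  p = 9/11.
In a mixed equilibrium Player 1 is indifferent between Top and Bottom; this condition fixes q.
  Player 1's payoff from Top: q·(-7) + (1−q)·6 = -13q + 6
  Player 1's payoff from Bottom: q·6 + (1−q)·(-3) = 9q - 3
  -13q + 6 = 9q - 3  ⇒  -22q = -9  ⇒  q = 9/22.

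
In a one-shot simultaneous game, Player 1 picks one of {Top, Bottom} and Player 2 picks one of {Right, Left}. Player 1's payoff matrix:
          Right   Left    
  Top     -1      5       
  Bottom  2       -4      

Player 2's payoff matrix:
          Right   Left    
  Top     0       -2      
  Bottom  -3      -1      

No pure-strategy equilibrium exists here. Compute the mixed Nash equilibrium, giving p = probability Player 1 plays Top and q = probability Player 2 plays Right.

For Player 2 to be willing to mix, Player 2 must be indifferent between Right and Left, which pins down Player 1's mix.
  Player 2's payoff to Right: p·0 + (1−p)·(-3) = 3p - 3
  Player 2's payoff to Left: p·(-2) + (1−p)·(-1) = -p - 1
  3p - 3 = -p - 1  ⇒  4p = 2  ⇒  p = 1/2.
Player 1's indifference between Top and Bottom determines Player 2's mixing probability q:
  Player 1's payoff from Top: q·(-1) + (1−q)·5 = -6q + 5
  Player 1's payoff from Bottom: q·2 + (1−q)·(-4) = 6q - 4
  -6q + 5 = 6q - 4  ⇒  -12q = -9  ⇒  q = 3/4.

p = 1/2, q = 3/4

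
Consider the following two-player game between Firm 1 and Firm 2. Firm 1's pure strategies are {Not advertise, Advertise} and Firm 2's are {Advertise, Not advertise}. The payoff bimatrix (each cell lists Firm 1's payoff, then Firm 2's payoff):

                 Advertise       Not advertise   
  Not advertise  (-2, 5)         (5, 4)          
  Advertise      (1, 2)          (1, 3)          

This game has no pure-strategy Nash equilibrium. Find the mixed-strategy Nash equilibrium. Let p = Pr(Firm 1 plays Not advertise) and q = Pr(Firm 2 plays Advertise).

p = 1/2, q = 4/7

Firm 1's mix must leave Firm 2 indifferent between Advertise and Not advertise.
  Firm 2's payoff from Advertise: p·5 + (1−p)·2 = 3p + 2
  Firm 2's payoff from Not advertise: p·4 + (1−p)·3 = p + 3
  3p + 2 = p + 3  ⇒  2p = 1  ⇒  p = 1/2.
Firm 1's indifference between Not advertise and Advertise determines Firm 2's mixing probability q:
  Firm 1's payoff to Not advertise: q·(-2) + (1−q)·5 = -7q + 5
  Firm 1's payoff to Advertise: q·1 + (1−q)·1 = 1
  -7q + 5 = 1  ⇒  -7q = -4  ⇒  q = 4/7.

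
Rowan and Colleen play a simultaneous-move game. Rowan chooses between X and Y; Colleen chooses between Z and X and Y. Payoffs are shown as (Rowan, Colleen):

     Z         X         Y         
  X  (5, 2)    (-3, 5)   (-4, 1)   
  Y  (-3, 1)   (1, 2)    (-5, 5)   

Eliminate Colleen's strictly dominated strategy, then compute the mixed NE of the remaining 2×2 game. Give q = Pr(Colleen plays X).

q = 1/5

Colleen's strategy Z is strictly dominated by X: 5 > 2 and 2 > 1. Eliminate Z.
Colleen's mix must leave Rowan indifferent between X and Y.
  Rowan's expected payoff from X: q·(-3) + (1−q)·(-4) = q - 4
  Rowan's expected payoff from Y: q·1 + (1−q)·(-5) = 6q - 5
  q - 4 = 6q - 5  ⇒  -5q = -1  ⇒  q = 1/5.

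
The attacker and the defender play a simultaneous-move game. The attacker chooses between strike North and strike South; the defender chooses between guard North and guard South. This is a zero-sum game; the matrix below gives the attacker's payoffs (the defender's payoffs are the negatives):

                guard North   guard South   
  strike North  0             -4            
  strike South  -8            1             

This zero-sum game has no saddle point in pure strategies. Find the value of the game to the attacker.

v = -32/13

In a mixed equilibrium the attacker is indifferent between strike North and strike South; this condition fixes q.
  the attacker's expected payoff from strike North: q·0 + (1−q)·(-4) = 4q - 4
  the attacker's expected payoff from strike South: q·(-8) + (1−q)·1 = -9q + 1
  4q - 4 = -9q + 1  ⇒  13q = 5  ⇒  q = 5/13.
The value is the attacker's expected payoff against this mix (using strike North): (5/13)·0 + (8/13)·(-4) = -32/13.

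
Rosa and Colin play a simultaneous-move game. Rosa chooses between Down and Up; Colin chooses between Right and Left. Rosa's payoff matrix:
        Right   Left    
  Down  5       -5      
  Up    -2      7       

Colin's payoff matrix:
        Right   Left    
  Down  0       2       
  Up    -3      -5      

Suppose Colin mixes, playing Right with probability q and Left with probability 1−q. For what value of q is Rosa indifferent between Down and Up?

q = 12/19

In a mixed equilibrium Rosa is indifferent between Down and Up; this condition fixes q.
  Rosa's payoff from Down: q·5 + (1−q)·(-5) = 10q - 5
  Rosa's payoff from Up: q·(-2) + (1−q)·7 = -9q + 7
  10q - 5 = -9q + 7  ⇒  19q = 12  ⇒  q = 12/19.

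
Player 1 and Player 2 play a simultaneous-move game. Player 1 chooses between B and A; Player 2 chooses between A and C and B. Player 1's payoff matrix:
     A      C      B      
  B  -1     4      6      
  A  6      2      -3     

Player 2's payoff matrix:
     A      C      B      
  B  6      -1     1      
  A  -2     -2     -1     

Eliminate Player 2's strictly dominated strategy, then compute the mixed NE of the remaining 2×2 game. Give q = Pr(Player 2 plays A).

q = 9/16

Player 2's strategy C is strictly dominated by B: 1 > -1 and -1 > -2. Eliminate C.
In a mixed equilibrium Player 1 is indifferent between B and A; this condition fixes q.
  Player 1's expected payoff from B: q·(-1) + (1−q)·6 = -7q + 6
  Player 1's expected payoff from A: q·6 + (1−q)·(-3) = 9q - 3
  -7q + 6 = 9q - 3  ⇒  -16q = -9  ⇒  q = 9/16.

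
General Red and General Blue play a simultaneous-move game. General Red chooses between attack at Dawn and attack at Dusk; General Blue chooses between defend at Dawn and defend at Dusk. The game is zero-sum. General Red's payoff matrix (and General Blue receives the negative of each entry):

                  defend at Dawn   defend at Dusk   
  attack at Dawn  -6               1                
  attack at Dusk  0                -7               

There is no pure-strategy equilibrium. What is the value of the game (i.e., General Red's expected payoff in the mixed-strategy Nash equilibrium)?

General Blue's mix must leave General Red indifferent between attack at Dawn and attack at Dusk.
  General Red's expected payoff from attack at Dawn: q·(-6) + (1−q)·1 = -7q + 1
  General Red's expected payoff from attack at Dusk: q·0 + (1−q)·(-7) = 7q - 7
  -7q + 1 = 7q - 7  ⇒  -14q = -8  ⇒  q = 4/7.
The value is General Red's expected payoff against this mix (using attack at Dawn): (4/7)·(-6) + (3/7)·1 = -3.

v = -3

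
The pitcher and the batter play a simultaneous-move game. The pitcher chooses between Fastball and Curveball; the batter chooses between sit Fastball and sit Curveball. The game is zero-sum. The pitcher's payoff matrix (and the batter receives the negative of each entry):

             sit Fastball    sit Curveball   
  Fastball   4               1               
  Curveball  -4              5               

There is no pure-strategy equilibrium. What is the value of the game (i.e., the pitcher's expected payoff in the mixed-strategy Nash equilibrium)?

v = 2

In a mixed equilibrium the pitcher is indifferent between Fastball and Curveball; this condition fixes q.
  the pitcher's expected payoff from Fastball: q·4 + (1−q)·1 = 3q + 1
  the pitcher's expected payoff from Curveball: q·(-4) + (1−q)·5 = -9q + 5
  3q + 1 = -9q + 5  ⇒  12q = 4  ⇒  q = 1/3.
The value is the pitcher's expected payoff against this mix (using Fastball): (1/3)·4 + (2/3)·1 = 2.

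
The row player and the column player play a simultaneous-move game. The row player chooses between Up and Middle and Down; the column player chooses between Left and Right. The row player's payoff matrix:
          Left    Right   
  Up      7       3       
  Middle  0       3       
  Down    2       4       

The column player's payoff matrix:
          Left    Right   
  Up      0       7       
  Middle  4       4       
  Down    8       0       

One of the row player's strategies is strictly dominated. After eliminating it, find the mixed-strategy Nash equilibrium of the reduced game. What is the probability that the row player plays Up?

The row player's strategy Middle is strictly dominated by Down: 2 > 0 and 4 > 3. Eliminate Middle.
The row player's mix must leave the column player indifferent between Left and Right.
  the column player's payoff to Left: p·0 + (1−p)·8 = -8p + 8
  the column player's payoff to Right: p·7 + (1−p)·0 = 7p
  -8p + 8 = 7p  ⇒  -15p = -8  ⇒  p = 8/15.

p = 8/15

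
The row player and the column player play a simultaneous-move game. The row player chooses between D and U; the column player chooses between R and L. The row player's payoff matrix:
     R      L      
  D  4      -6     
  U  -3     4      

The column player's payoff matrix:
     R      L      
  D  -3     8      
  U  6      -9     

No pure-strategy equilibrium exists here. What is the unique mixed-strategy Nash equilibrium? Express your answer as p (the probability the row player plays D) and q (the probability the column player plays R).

In a mixed equilibrium the column player is indifferent between R and L; this condition fixes p.
  the column player's expected payoff from R: p·(-3) + (1−p)·6 = -9p + 6
  the column player's expected payoff from L: p·8 + (1−p)·(-9) = 17p - 9
  -9p + 6 = 17p - 9  ⇒  -26p = -15  ⇒  p = 15/26.
For the row player to be willing to mix, the row player must be indifferent between D and U, which pins down the column player's mix.
  the row player's payoff to D: q·4 + (1−q)·(-6) = 10q - 6
  the row player's payoff to U: q·(-3) + (1−q)·4 = -7q + 4
  10q - 6 = -7q + 4  ⇒  17q = 10  ⇒  q = 10/17.

p = 15/26, q = 10/17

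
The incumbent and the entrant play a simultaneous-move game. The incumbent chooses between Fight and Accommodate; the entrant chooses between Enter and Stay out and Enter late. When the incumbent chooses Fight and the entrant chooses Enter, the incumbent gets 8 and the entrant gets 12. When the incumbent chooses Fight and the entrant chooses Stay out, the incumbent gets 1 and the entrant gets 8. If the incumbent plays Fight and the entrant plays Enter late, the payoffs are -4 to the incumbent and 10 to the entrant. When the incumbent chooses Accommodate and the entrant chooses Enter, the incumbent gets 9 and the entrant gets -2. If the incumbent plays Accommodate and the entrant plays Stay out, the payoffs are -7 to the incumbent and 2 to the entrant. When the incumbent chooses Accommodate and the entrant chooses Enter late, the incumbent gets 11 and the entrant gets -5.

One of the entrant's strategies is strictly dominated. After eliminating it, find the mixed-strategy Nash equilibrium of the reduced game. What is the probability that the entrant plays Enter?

The entrant's strategy Enter late is strictly dominated by Enter: 12 > 10 and -2 > -5. Eliminate Enter late.
Set the incumbent's expected payoff from Fight equal to that from Accommodate:
  the incumbent's payoff to Fight: q·8 + (1−q)·1 = 7q + 1
  the incumbent's payoff to Accommodate: q·9 + (1−q)·(-7) = 16q - 7
  7q + 1 = 16q - 7  ⇒  -9q = -8  ⇒  q = 8/9.

q = 8/9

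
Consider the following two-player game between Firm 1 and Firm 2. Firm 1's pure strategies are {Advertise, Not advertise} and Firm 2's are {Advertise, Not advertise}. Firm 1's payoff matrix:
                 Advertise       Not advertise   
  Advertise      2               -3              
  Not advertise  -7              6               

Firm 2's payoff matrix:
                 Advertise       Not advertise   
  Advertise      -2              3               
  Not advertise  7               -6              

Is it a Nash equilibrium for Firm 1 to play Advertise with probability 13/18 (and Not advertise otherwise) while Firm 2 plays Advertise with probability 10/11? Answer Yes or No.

Given Firm 2's mix q = 10/11, Firm 1's payoff from Advertise is 17/11 but from Not advertise is -64/11. Firm 1 strictly prefers Advertise, so Firm 1 would not mix.
So the proposed profile is not a Nash equilibrium.

No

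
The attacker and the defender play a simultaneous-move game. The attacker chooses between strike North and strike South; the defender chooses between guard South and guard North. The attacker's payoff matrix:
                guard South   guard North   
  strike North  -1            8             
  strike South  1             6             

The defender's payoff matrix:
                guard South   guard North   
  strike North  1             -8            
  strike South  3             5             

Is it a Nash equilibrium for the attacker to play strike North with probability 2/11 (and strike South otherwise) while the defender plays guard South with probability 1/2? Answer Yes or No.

Check the defender's indifference given the attacker's mix p = 2/11:
  payoff from guard South = 29/11; payoff from guard North = 29/11 — equal.
Check the attacker's indifference given the defender's mix q = 1/2:
  payoff from strike North = 7/2; payoff from strike South = 7/2 — equal.
Both players are indifferent, so neither can profitably deviate.

Yes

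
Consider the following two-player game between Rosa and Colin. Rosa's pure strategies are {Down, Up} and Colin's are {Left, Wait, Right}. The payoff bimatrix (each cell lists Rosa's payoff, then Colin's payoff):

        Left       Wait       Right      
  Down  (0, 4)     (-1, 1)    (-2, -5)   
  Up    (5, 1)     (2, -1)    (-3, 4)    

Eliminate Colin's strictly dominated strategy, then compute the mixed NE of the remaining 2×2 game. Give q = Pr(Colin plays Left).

Colin's strategy Wait is strictly dominated by Left: 4 > 1 and 1 > -1. Eliminate Wait.
Colin's mix must leave Rosa indifferent between Down and Up.
  Rosa's payoff to Down: q·0 + (1−q)·(-2) = 2q - 2
  Rosa's payoff to Up: q·5 + (1−q)·(-3) = 8q - 3
  2q - 2 = 8q - 3  ⇒  -6q = -1  ⇒  q = 1/6.

q = 1/6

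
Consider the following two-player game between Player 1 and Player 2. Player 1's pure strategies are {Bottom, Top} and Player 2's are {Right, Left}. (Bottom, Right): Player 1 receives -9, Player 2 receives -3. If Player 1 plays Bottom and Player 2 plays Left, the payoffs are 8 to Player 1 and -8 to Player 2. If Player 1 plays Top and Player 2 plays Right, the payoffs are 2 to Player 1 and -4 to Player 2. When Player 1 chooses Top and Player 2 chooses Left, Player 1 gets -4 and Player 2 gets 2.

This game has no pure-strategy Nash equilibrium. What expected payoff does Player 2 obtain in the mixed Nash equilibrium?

Player 1's mix must leave Player 2 indifferent between Right and Left.
  Player 2's payoff from Right: p·(-3) + (1−p)·(-4) = p - 4
  Player 2's payoff from Left: p·(-8) + (1−p)·2 = -10p + 2
  p - 4 = -10p + 2  ⇒  11p = 6  ⇒  p = 6/11.
At equilibrium Player 2 is indifferent across columns, so Player 2's payoff equals the payoff from Right: (6/11)·(-3) + (5/11)·(-4) = -38/11.

-38/11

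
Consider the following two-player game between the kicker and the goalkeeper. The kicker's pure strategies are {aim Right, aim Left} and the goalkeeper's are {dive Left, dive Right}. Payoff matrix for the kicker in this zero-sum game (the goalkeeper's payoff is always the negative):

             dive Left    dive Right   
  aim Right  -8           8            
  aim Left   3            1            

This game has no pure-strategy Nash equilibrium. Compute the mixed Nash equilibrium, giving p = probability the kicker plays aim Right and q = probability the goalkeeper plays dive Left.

p = 1/9, q = 7/18

In a mixed equilibrium the goalkeeper is indifferent between dive Left and dive Right; this condition fixes p.
  the goalkeeper's payoff to dive Left: p·8 + (1−p)·(-3) = 11p - 3
  the goalkeeper's payoff to dive Right: p·(-8) + (1−p)·(-1) = -7p - 1
  11p - 3 = -7p - 1  ⇒  18p = 2  ⇒  p = 1/9.
The goalkeeper's mix must leave the kicker indifferent between aim Right and aim Left.
  the kicker's payoff from aim Right: q·(-8) + (1−q)·8 = -16q + 8
  the kicker's payoff from aim Left: q·3 + (1−q)·1 = 2q + 1
  -16q + 8 = 2q + 1  ⇒  -18q = -7  ⇒  q = 7/18.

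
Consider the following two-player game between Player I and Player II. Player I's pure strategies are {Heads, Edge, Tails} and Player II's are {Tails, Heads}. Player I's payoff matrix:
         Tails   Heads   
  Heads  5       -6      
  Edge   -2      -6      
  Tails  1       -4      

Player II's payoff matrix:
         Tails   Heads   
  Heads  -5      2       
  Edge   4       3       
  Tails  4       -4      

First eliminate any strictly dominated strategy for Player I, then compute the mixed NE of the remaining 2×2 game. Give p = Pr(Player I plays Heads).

Player I's strategy Edge is strictly dominated by Tails: 1 > -2 and -4 > -6. Eliminate Edge.
Set Player II's expected payoff from Tails equal to that from Heads:
  Player II's expected payoff from Tails: p·(-5) + (1−p)·4 = -9p + 4
  Player II's expected payoff from Heads: p·2 + (1−p)·(-4) = 6p - 4
  -9p + 4 = 6p - 4  ⇒  -15p = -8  ⇒  p = 8/15.

p = 8/15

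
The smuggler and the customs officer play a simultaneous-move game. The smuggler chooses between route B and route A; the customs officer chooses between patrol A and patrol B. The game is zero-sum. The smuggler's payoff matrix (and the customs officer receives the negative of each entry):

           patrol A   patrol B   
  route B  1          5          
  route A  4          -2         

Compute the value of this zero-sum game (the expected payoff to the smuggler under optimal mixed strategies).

v = 11/5

The smuggler's indifference between route B and route A determines the customs officer's mixing probability q:
  the smuggler's payoff to route B: q·1 + (1−q)·5 = -4q + 5
  the smuggler's payoff to route A: q·4 + (1−q)·(-2) = 6q - 2
  -4q + 5 = 6q - 2  ⇒  -10q = -7  ⇒  q = 7/10.
The value is the smuggler's expected payoff against this mix (using route B): (7/10)·1 + (3/10)·5 = 11/5.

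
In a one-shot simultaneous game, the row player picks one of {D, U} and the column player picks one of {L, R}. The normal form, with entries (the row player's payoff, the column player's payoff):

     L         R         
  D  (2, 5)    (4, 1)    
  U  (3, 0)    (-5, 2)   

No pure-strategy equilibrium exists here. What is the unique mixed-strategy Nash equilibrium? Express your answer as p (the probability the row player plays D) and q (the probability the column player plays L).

p = 1/3, q = 9/10

Set the column player's expected payoff from L equal to that from R:
  the column player's payoff to L: p·5 + (1−p)·0 = 5p
  the column player's payoff to R: p·1 + (1−p)·2 = -p + 2
  5p = -p + 2  ⇒  6p = 2  ⇒  p = 1/3.
The column player's mix must leave the row player indifferent between D and U.
  the row player's expected payoff from D: q·2 + (1−q)·4 = -2q + 4
  the row player's expected payoff from U: q·3 + (1−q)·(-5) = 8q - 5
  -2q + 4 = 8q - 5  ⇒  -10q = -9  ⇒  q = 9/10.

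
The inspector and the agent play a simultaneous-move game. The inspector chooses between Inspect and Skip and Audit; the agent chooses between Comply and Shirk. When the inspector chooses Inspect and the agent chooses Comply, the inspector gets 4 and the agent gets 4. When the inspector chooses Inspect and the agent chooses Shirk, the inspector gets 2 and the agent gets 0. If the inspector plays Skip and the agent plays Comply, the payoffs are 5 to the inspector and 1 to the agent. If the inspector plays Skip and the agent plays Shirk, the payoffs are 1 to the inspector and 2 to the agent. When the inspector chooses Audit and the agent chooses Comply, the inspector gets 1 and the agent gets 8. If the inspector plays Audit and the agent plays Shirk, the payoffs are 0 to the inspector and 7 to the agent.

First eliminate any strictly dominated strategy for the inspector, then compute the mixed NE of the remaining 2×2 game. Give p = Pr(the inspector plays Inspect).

p = 1/5

The inspector's strategy Audit is strictly dominated by Inspect: 4 > 1 and 2 > 0. Eliminate Audit.
Set the agent's expected payoff from Comply equal to that from Shirk:
  the agent's expected payoff from Comply: p·4 + (1−p)·1 = 3p + 1
  the agent's expected payoff from Shirk: p·0 + (1−p)·2 = -2p + 2
  3p + 1 = -2p + 2  ⇒  5p = 1  ⇒  p = 1/5.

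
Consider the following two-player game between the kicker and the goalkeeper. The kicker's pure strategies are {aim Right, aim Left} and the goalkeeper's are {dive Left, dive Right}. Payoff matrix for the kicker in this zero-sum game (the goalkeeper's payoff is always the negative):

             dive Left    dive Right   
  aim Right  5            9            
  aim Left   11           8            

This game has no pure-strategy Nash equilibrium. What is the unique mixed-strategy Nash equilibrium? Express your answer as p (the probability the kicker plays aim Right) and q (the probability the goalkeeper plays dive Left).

The kicker's mix must leave the goalkeeper indifferent between dive Left and dive Right.
  the goalkeeper's expected payoff from dive Left: p·(-5) + (1−p)·(-11) = 6p - 11
  the goalkeeper's expected payoff from dive Right: p·(-9) + (1−p)·(-8) = -p - 8
  6p - 11 = -p - 8  ⇒  7p = 3  ⇒  p = 3/7.
In a mixed equilibrium the kicker is indifferent between aim Right and aim Left; this condition fixes q.
  the kicker's expected payoff from aim Right: q·5 + (1−q)·9 = -4q + 9
  the kicker's expected payoff from aim Left: q·11 + (1−q)·8 = 3q + 8
  -4q + 9 = 3q + 8  ⇒  -7q = -1  ⇒  q = 1/7.

p = 3/7, q = 1/7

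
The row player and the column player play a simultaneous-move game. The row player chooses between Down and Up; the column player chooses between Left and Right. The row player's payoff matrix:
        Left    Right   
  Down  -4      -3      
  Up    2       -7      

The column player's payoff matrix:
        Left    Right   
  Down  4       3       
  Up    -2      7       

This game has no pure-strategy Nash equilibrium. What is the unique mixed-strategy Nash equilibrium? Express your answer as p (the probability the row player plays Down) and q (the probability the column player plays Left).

p = 9/10, q = 2/5

Set the column player's expected payoff from Left equal to that from Right:
  the column player's payoff from Left: p·4 + (1−p)·(-2) = 6p - 2
  the column player's payoff from Right: p·3 + (1−p)·7 = -4p + 7
  6p - 2 = -4p + 7  ⇒  10p = 9  ⇒  p = 9/10.
Set the row player's expected payoff from Down equal to that from Up:
  the row player's payoff from Down: q·(-4) + (1−q)·(-3) = -q - 3
  the row player's payoff from Up: q·2 + (1−q)·(-7) = 9q - 7
  -q - 3 = 9q - 7  ⇒  -10q = -4  ⇒  q = 2/5.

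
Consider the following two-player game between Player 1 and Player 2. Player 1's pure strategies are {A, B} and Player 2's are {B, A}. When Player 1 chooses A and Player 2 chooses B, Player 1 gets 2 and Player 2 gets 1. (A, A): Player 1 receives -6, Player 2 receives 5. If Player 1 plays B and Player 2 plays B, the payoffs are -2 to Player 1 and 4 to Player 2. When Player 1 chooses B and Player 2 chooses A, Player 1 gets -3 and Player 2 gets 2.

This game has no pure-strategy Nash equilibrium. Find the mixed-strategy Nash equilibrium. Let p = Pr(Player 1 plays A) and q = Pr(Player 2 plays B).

Player 2's indifference between B and A determines Player 1's mixing probability p:
  Player 2's payoff to B: p·1 + (1−p)·4 = -3p + 4
  Player 2's payoff to A: p·5 + (1−p)·2 = 3p + 2
  -3p + 4 = 3p + 2  ⇒  -6p = -2  ⇒  p = 1/3.
Player 2's mix must leave Player 1 indifferent between A and B.
  Player 1's payoff from A: q·2 + (1−q)·(-6) = 8q - 6
  Player 1's payoff from B: q·(-2) + (1−q)·(-3) = q - 3
  8q - 6 = q - 3  ⇒  7q = 3  ⇒  q = 3/7.

p = 1/3, q = 3/7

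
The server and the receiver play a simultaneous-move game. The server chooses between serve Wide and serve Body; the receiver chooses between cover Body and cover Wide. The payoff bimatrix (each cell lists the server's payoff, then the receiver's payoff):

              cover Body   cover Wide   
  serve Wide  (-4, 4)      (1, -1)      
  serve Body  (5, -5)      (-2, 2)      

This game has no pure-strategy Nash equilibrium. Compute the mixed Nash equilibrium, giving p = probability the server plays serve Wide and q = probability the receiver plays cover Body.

In a mixed equilibrium the receiver is indifferent between cover Body and cover Wide; this condition fixes p.
  the receiver's payoff from cover Body: p·4 + (1−p)·(-5) = 9p - 5
  the receiver's payoff from cover Wide: p·(-1) + (1−p)·2 = -3p + 2
  9p - 5 = -3p + 2  ⇒  12p = 7  ⇒  p = 7/12.
Set the server's expected payoff from serve Wide equal to that from serve Body:
  the server's expected payoff from serve Wide: q·(-4) + (1−q)·1 = -5q + 1
  the server's expected payoff from serve Body: q·5 + (1−q)·(-2) = 7q - 2
  -5q + 1 = 7q - 2  ⇒  -12q = -3  ⇒  q = 1/4.

p = 7/12, q = 1/4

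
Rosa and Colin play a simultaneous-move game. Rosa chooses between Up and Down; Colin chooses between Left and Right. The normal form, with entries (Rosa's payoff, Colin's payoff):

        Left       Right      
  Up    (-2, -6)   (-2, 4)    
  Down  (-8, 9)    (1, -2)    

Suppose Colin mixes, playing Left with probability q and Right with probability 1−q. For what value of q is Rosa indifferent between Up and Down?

Colin's mix must leave Rosa indifferent between Up and Down.
  Rosa's expected payoff from Up: q·(-2) + (1−q)·(-2) = -2
  Rosa's expected payoff from Down: q·(-8) + (1−q)·1 = -9q + 1
  -2 = -9q + 1  ⇒  9q = 3  ⇒  q = 1/3.

q = 1/3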